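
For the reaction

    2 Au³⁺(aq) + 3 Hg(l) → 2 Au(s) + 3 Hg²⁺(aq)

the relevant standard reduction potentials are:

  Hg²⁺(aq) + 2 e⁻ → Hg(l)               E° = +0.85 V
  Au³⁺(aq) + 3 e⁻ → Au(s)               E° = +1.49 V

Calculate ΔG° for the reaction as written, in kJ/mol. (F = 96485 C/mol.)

In the reaction as written Au³⁺(aq) is reduced, so the Au³⁺/Au couple is the cathode and Hg²⁺/Hg is the anode.
E°cell = +1.49 − (+0.85) = +0.64 V; balancing electrons gives n = 6.
ΔG° = −nFE°cell = −(6)(96485)(+0.64) J/mol = −371 kJ/mol.

−371 kJ/mol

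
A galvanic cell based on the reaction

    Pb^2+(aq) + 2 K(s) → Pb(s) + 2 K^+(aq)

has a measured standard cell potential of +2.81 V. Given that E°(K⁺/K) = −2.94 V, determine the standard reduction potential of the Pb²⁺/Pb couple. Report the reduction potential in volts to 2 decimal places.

In the reaction as written the Pb²⁺/Pb couple is reduced (cathode) and K⁺/K is oxidized (anode), so E°cell = E°(Pb²⁺/Pb) − E°(K⁺/K).
E°(Pb²⁺/Pb) = E°cell + E°(anode) = +2.81 + (−2.94) = −0.13 V.

−0.13 V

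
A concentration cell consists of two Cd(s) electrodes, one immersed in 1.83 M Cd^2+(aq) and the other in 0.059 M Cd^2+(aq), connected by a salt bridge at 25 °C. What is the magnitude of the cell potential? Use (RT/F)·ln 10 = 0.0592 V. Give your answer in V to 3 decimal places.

For a concentration cell E°cell = 0, since both electrodes use the same couple.
The compartment with the higher Cd^2+(aq) concentration (1.83 M) acts as the cathode; ions are reduced there and produced at the dilute (0.059 M) anode.
With n = 2, Ecell = −(0.0592/2)·log([dilute]/[conc]) = −(0.0592/2)·log(0.059/1.83) = +0.044 V.

0.044 V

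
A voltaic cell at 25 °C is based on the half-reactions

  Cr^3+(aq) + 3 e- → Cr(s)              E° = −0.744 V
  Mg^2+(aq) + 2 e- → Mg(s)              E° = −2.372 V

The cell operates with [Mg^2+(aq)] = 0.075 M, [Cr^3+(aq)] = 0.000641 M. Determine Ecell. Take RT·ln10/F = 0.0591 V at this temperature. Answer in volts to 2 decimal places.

+1.60 V

The Cr³⁺/Cr couple has the more positive E°, so it is the cathode; Mg²⁺/Mg is the anode.
The standard potential is −0.744 − (−2.372) = +1.628 V and the balanced reaction transfers n = 6 electrons.
Balancing gives 2 Cr^3+(aq) + 3 Mg(s) → 2 Cr(s) + 3 Mg^2+(aq); hence Q = [Mg^2+(aq)]^3 / [Cr^3+(aq)]^2 = 1.03×10^3 (log Q = 3.011).
By the Nernst equation, E = +1.628 − (0.0591/6)·(3.011) = +1.60 V.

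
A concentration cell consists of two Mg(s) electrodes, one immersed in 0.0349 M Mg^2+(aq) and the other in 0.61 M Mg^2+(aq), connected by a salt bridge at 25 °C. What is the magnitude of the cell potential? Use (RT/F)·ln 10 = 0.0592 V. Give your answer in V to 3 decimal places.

0.037 V

For a concentration cell E°cell = 0, since both electrodes use the same couple.
The compartment with the higher Mg^2+(aq) concentration (0.61 M) acts as the cathode; ions are reduced there and produced at the dilute (0.0349 M) anode.
With n = 2, Ecell = −(0.0592/2)·log([dilute]/[conc]) = −(0.0592/2)·log(0.0349/0.61) = +0.037 V.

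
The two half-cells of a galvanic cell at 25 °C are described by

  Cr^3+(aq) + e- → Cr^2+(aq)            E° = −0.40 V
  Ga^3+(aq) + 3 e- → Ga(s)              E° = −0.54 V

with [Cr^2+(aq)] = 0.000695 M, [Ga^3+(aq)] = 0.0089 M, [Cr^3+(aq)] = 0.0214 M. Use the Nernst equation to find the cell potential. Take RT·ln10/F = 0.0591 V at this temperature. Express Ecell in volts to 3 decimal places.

Cr³⁺/Cr²⁺ is reduced (cathode, E° = −0.40 V) and Ga³⁺/Ga is oxidized (anode).
The standard potential is −0.40 − (−0.54) = +0.14 V and the balanced reaction transfers n = 3 electrons.
For the overall reaction 3 Cr^3+(aq) + Ga(s) → 3 Cr^2+(aq) + Ga^3+(aq), Q = ([Cr^2+(aq)]^3·[Ga^3+(aq)]) / [Cr^3+(aq)]^3 = 3.05×10^−7, giving log Q = −6.516.
Applying E = E° − (RT ln10/nF)·log Q gives +0.14 − (0.0591/3)(−6.516) = +0.268 V.

+0.268 V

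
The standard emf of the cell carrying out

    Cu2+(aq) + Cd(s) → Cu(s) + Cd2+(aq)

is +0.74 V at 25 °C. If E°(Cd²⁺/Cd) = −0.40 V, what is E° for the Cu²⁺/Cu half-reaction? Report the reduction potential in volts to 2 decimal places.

+0.34 V

In the reaction as written the Cu²⁺/Cu couple is reduced (cathode) and Cd²⁺/Cd is oxidized (anode), so E°cell = E°(Cu²⁺/Cu) − E°(Cd²⁺/Cd).
E°(Cu²⁺/Cu) = E°cell + E°(anode) = +0.74 + (−0.40) = +0.34 V.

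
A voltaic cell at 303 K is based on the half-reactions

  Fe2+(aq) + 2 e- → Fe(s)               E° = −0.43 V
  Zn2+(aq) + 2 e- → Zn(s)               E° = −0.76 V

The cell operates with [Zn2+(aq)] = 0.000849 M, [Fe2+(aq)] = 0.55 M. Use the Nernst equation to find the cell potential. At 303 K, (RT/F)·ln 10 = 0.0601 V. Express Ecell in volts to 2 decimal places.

Fe²⁺/Fe is reduced (cathode, E° = −0.43 V) and Zn²⁺/Zn is oxidized (anode).
The standard potential is −0.43 − (−0.76) = +0.33 V and the balanced reaction transfers n = 2 electrons.
The balanced reaction is Fe2+(aq) + Zn(s) → Fe(s) + Zn2+(aq), so Q = [Zn2+(aq)] / [Fe2+(aq)] = 0.00154 and log Q = −2.811.
E = E° − (0.0601/n)·log Q = +0.33 − (0.0601/2)(−2.811) = +0.41 V.

+0.41 V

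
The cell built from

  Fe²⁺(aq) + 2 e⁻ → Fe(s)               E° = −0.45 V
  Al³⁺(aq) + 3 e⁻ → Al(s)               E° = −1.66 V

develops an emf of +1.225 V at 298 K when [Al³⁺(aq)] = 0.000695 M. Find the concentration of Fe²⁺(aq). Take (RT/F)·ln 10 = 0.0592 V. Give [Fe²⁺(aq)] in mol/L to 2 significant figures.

Fe²⁺/Fe is the cathode (higher E°); E°cell = −0.45 − (−1.66) = +1.21 V with n = 6.
From the Nernst equation, log Q = n(E° − E)/0.0592 = 6·(+1.21 − (+1.225))/0.0592 = −1.520.
The balanced reaction is 3 Fe²⁺(aq) + 2 Al(s) → 3 Fe(s) + 2 Al³⁺(aq), so Q = [Al³⁺(aq)]^2 / [Fe²⁺(aq)]^3.
Isolating [Fe²⁺(aq)] in Q = 10^{−1.520} yields log [Fe²⁺(aq)] = −1.599, i.e. 0.025 M.

0.025 M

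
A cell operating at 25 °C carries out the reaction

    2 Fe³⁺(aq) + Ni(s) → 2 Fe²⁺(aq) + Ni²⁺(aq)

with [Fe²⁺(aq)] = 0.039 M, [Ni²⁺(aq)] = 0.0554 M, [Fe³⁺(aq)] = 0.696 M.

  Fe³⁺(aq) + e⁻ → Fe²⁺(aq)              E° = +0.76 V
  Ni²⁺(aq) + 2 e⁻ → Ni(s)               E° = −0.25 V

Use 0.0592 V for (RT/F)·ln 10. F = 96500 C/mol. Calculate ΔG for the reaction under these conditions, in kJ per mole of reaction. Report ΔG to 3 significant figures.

−216 kJ/mol

The standard cell potential is +0.76 − (−0.25) = +1.01 V, with n = 2 electrons in the balanced equation.
Here Q = ([Fe²⁺(aq)]^2·[Ni²⁺(aq)]) / [Fe³⁺(aq)]^2 = 0.000174 (log Q = −3.760), giving E = +1.01 − (0.0592/2)·(−3.760) = +1.1213 V.
ΔG = −nFE = −(2)(96500)(+1.1213) J/mol = −216 kJ/mol.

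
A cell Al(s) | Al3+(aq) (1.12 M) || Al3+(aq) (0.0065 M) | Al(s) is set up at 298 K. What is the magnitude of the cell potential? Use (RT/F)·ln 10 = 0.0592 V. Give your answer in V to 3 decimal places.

For a concentration cell E°cell = 0, since both electrodes use the same couple.
The compartment with the higher Al3+(aq) concentration (1.12 M) acts as the cathode; ions are reduced there and produced at the dilute (0.0065 M) anode.
With n = 3, Ecell = −(0.0592/3)·log([dilute]/[conc]) = −(0.0592/3)·log(0.0065/1.12) = +0.044 V.

0.044 V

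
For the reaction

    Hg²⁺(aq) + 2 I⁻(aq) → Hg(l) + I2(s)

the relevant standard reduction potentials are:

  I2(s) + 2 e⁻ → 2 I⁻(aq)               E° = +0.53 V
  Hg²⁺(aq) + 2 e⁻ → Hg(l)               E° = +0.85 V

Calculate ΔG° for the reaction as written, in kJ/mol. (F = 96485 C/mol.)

In the reaction as written Hg²⁺(aq) is reduced, so the Hg²⁺/Hg couple is the cathode and I₂/I⁻ is the anode.
E°cell = +0.85 − (+0.53) = +0.32 V; balancing electrons gives n = 2.
ΔG° = −nFE°cell = −(2)(96485)(+0.32) J/mol = −61.8 kJ/mol.

−61.8 kJ/mol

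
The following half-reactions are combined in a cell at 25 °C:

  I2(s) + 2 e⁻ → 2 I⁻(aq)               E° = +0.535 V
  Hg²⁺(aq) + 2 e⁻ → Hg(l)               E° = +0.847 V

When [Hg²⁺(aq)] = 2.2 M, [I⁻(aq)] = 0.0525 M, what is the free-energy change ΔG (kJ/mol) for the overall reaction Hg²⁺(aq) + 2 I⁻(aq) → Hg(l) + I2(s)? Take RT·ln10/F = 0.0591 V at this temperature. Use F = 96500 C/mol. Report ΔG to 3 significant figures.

−47.6 kJ/mol

E°cell = +0.847 − (+0.535) = +0.312 V; the balanced reaction transfers n = 2 electrons.
The reaction quotient is 1 / ([Hg²⁺(aq)]·[I⁻(aq)]^2) = 165; by Nernst, E = +0.312 − (0.0591/2)(2.217) = +0.2465 V.
Then ΔG = −nFE = −2 × 96500 × +0.2465 J/mol = −47.6 kJ/mol.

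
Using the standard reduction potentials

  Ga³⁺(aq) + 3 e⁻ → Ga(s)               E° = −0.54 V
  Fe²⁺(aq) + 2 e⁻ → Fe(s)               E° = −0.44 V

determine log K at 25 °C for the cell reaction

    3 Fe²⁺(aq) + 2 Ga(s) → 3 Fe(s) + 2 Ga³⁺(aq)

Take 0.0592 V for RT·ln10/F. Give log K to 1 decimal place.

log K = 10.1

The Fe²⁺/Fe couple is reduced (cathode); E°cell = −0.44 − (−0.54) = +0.10 V with n = 6.
At equilibrium E = 0, so log K = nE°cell / 0.0592 = (6)(+0.10) / 0.0592 = 10.1.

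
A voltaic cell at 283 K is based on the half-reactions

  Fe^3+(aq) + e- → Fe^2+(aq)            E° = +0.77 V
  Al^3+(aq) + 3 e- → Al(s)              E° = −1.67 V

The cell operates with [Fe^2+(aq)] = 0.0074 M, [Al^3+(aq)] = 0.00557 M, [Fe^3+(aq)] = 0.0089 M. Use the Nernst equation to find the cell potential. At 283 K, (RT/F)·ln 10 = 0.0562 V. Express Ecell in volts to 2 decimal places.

Since E°(Fe³⁺/Fe²⁺) > E°(Al³⁺/Al), Fe³⁺/Fe²⁺ serves as the cathode.
E°cell = E°cat − E°an = +0.77 − (−1.67) = +2.44 V; n = 3.
For the overall reaction 3 Fe^3+(aq) + Al(s) → 3 Fe^2+(aq) + Al^3+(aq), Q = ([Fe^2+(aq)]^3·[Al^3+(aq)]) / [Fe^3+(aq)]^3 = 0.0032, giving log Q = −2.495.
By the Nernst equation, E = +2.44 − (0.0562/3)·(−2.495) = +2.49 V.

+2.49 V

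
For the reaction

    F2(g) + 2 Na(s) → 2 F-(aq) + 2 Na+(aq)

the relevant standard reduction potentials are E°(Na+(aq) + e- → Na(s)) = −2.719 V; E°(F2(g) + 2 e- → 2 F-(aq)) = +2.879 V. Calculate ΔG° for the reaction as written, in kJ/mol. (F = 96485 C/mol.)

−1080 kJ/mol

In the reaction as written F2(g) is reduced, so the F₂/F⁻ couple is the cathode and Na⁺/Na is the anode.
E°cell = +2.879 − (−2.719) = +5.598 V; balancing electrons gives n = 2.
ΔG° = −nFE°cell = −(2)(96485)(+5.598) J/mol = −1080 kJ/mol.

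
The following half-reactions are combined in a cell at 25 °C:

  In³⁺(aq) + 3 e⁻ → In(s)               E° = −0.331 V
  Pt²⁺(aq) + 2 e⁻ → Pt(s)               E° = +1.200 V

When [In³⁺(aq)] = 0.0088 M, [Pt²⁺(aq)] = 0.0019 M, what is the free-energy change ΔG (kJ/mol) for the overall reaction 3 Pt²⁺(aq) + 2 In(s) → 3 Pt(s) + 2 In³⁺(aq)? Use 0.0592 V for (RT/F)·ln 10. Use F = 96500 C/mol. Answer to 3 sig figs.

−863 kJ/mol

E°cell = +1.200 − (−0.331) = +1.531 V; the balanced reaction transfers n = 6 electrons.
Q = [In³⁺(aq)]^2 / [Pt²⁺(aq)]^3 = 1.13×10^4, so log Q = 4.053 and E = +1.531 − (0.0592/6)(4.053) = +1.4910 V.
ΔG = −nFE = −(6)(96500)(+1.4910) J/mol = −863 kJ/mol.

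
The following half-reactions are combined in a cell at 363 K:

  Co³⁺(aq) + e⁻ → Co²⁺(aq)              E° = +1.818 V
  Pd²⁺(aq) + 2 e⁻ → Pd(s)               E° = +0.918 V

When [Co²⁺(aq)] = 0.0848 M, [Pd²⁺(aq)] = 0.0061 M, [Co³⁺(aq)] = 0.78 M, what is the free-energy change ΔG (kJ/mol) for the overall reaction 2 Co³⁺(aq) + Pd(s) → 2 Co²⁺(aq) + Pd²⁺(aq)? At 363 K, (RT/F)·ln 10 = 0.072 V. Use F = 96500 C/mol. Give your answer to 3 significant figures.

−202 kJ/mol

With Co³⁺/Co²⁺ reduced at the cathode, E°cell = +1.818 − (+0.918) = +0.900 V and n = 2.
The reaction quotient is ([Co²⁺(aq)]^2·[Pd²⁺(aq)]) / [Co³⁺(aq)]^2 = 7.21×10^−5; by Nernst, E = +0.900 − (0.072/2)(−4.142) = +1.0491 V.
ΔG = −nFE = −(2)(96500)(+1.0491) J/mol = −202 kJ/mol.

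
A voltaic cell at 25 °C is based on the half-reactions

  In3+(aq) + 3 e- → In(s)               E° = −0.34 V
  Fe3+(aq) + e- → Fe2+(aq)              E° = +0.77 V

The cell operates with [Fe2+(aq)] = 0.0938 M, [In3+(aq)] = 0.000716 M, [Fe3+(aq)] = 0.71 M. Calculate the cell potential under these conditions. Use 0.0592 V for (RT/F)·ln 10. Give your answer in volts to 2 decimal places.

+1.22 V

Since E°(Fe³⁺/Fe²⁺) > E°(In³⁺/In), Fe³⁺/Fe²⁺ serves as the cathode.
E°cell = E°cat − E°an = +0.77 − (−0.34) = +1.11 V; n = 3.
The balanced reaction is 3 Fe3+(aq) + In(s) → 3 Fe2+(aq) + In3+(aq), so Q = ([Fe2+(aq)]^3·[In3+(aq)]) / [Fe3+(aq)]^3 = 1.65×10^−6 and log Q = −5.782.
Applying E = E° − (RT ln10/nF)·log Q gives +1.11 − (0.0592/3)(−5.782) = +1.22 V.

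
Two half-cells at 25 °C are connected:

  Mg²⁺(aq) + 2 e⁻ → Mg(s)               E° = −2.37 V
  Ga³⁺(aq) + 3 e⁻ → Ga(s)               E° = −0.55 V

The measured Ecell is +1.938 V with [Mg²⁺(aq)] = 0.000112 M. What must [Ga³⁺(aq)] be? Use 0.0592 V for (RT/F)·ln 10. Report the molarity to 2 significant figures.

With Ga³⁺/Ga at the cathode and Mg²⁺/Mg at the anode, E°cell = −0.55 − (−2.37) = +1.82 V (n = 6).
Since E = E° − (0.0592/n)·log Q, log Q = n(E° − E)/0.0592 = −11.959.
Balancing electrons gives 2 Ga³⁺(aq) + 3 Mg(s) → 2 Ga(s) + 3 Mg²⁺(aq); thus Q = [Mg²⁺(aq)]^3 / [Ga³⁺(aq)]^2.
Substituting the known concentrations and solving, log [Ga³⁺(aq)] = 0.053 and [Ga³⁺(aq)] = 1.1 M.

1.1 M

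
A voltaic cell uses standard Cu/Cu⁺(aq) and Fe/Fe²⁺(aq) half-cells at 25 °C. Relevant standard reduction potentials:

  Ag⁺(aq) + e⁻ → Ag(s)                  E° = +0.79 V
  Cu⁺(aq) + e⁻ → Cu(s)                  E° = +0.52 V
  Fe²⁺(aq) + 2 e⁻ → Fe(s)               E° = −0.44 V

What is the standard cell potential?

+0.96 V

The Cu⁺/Cu couple has the higher E°, so Cu ion is reduced (cathode) and Fe is oxidized (anode).
E°cell = E°(cathode) − E°(anode) = +0.52 − (−0.44) = +0.96 V.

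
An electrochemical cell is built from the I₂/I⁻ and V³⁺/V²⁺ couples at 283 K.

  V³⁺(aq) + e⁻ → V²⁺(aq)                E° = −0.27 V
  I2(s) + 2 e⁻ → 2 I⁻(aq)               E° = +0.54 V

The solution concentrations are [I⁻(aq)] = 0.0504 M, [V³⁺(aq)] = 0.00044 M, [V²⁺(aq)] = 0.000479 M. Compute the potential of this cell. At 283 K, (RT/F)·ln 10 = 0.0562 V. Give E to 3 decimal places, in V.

Since E°(I₂/I⁻) > E°(V³⁺/V²⁺), I₂/I⁻ serves as the cathode.
E°cell = +0.54 − (−0.27) = +0.81 V, with n = 2 electrons transferred.
The balanced reaction is I2(s) + 2 V²⁺(aq) → 2 I⁻(aq) + 2 V³⁺(aq), so Q = ([I⁻(aq)]^2·[V³⁺(aq)]^2) / [V²⁺(aq)]^2 = 0.00214 and log Q = −2.669.
E = E° − (0.0562/n)·log Q = +0.81 − (0.0562/2)(−2.669) = +0.885 V.

+0.885 V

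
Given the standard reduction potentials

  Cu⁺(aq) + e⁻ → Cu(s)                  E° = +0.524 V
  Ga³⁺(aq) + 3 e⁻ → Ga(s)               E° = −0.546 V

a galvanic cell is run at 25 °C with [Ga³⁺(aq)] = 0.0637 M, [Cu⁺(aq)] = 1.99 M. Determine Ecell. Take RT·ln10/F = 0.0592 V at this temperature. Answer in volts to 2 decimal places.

+1.11 V

The Cu⁺/Cu couple has the more positive E°, so it is the cathode; Ga³⁺/Ga is the anode.
E°cell = +0.524 − (−0.546) = +1.070 V, with n = 3 electrons transferred.
For the overall reaction 3 Cu⁺(aq) + Ga(s) → 3 Cu(s) + Ga³⁺(aq), Q = [Ga³⁺(aq)] / [Cu⁺(aq)]^3 = 0.00808, giving log Q = −2.092.
E = E° − (0.0592/n)·log Q = +1.070 − (0.0592/3)(−2.092) = +1.11 V.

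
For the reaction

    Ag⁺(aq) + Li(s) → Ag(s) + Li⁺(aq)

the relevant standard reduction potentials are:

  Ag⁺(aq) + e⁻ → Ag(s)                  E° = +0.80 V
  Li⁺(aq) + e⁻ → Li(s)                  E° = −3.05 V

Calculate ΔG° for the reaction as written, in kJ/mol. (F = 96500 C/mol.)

In the reaction as written Ag⁺(aq) is reduced, so the Ag⁺/Ag couple is the cathode and Li⁺/Li is the anode.
E°cell = +0.80 − (−3.05) = +3.85 V; balancing electrons gives n = 1.
ΔG° = −nFE°cell = −(1)(96500)(+3.85) J/mol = −372 kJ/mol.

−372 kJ/mol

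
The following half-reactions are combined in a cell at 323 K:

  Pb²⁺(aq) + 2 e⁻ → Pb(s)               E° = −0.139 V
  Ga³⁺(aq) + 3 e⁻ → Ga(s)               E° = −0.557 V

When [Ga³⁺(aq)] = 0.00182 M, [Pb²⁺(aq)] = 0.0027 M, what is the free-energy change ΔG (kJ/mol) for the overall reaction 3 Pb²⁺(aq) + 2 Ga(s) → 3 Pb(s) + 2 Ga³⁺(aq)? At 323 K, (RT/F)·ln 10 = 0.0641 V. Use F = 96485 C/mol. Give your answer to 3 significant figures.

With Pb²⁺/Pb reduced at the cathode, E°cell = −0.139 − (−0.557) = +0.418 V and n = 6.
Q = [Ga³⁺(aq)]^2 / [Pb²⁺(aq)]^3 = 168, so log Q = 2.226 and E = +0.418 − (0.0641/6)(2.226) = +0.3942 V.
Finally ΔG = −nFE = −(6)(96485 C/mol)(+0.3942 V) = −228 kJ/mol.

−228 kJ/mol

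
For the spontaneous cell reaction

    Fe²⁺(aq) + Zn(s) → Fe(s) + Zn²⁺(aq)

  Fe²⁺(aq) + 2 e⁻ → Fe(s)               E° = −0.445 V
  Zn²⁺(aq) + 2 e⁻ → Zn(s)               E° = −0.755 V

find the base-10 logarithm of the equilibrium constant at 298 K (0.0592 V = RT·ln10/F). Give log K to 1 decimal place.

The Fe²⁺/Fe couple is reduced (cathode); E°cell = −0.445 − (−0.755) = +0.310 V with n = 2.
At equilibrium E = 0, so log K = nE°cell / 0.0592 = (2)(+0.310) / 0.0592 = 10.5.

log K = 10.5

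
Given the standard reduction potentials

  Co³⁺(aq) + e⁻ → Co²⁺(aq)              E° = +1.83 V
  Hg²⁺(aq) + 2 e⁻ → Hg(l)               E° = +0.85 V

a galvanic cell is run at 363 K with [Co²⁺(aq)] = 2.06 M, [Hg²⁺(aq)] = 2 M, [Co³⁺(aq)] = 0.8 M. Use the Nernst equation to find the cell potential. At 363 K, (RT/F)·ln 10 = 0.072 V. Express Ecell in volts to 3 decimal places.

+0.940 V

Co³⁺/Co²⁺ is reduced (cathode, E° = +1.83 V) and Hg²⁺/Hg is oxidized (anode).
The standard potential is +1.83 − (+0.85) = +0.98 V and the balanced reaction transfers n = 2 electrons.
For the overall reaction 2 Co³⁺(aq) + Hg(l) → 2 Co²⁺(aq) + Hg²⁺(aq), Q = ([Co²⁺(aq)]^2·[Hg²⁺(aq)]) / [Co³⁺(aq)]^2 = 13.3, giving log Q = 1.123.
E = E° − (0.072/n)·log Q = +0.98 − (0.072/2)(1.123) = +0.940 V.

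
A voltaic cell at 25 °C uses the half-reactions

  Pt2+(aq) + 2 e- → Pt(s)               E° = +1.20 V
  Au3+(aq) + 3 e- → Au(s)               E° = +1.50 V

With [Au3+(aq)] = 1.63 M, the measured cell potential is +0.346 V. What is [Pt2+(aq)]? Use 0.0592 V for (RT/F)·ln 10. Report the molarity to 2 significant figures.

The Au³⁺/Au couple has the larger reduction potential, so it is the cathode: E°cell = +1.50 − (+1.20) = +0.30 V and n = 6.
Since E = E° − (0.0592/n)·log Q, log Q = n(E° − E)/0.0592 = −4.662.
The balanced reaction is 2 Au3+(aq) + 3 Pt(s) → 2 Au(s) + 3 Pt2+(aq), so Q = [Pt2+(aq)]^3 / [Au3+(aq)]^2.
Substituting the known concentrations and solving, log [Pt2+(aq)] = −1.413 and [Pt2+(aq)] = 0.039 M.

0.039 M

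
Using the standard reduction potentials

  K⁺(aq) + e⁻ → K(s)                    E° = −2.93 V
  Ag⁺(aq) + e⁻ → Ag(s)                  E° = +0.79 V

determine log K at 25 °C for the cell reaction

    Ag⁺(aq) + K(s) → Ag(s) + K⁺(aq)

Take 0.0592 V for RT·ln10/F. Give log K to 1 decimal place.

log K = 62.8

The Ag⁺/Ag couple is reduced (cathode); E°cell = +0.79 − (−2.93) = +3.72 V with n = 1.
At equilibrium E = 0, so log K = nE°cell / 0.0592 = (1)(+3.72) / 0.0592 = 62.8.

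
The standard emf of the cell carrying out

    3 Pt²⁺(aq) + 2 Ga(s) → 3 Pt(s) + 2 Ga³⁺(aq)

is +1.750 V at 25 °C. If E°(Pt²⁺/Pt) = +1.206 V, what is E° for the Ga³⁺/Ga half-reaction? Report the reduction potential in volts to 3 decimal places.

In the reaction as written the Pt²⁺/Pt couple is reduced (cathode) and Ga³⁺/Ga is oxidized (anode), so E°cell = E°(Pt²⁺/Pt) − E°(Ga³⁺/Ga).
E°(Ga³⁺/Ga) = E°(cathode) − E°cell = +1.206 − (+1.750) = −0.544 V.

−0.544 V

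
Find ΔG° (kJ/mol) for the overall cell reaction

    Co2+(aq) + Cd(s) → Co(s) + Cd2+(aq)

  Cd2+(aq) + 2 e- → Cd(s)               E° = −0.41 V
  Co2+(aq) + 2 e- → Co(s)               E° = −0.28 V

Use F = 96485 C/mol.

−25.1 kJ/mol

In the reaction as written Co2+(aq) is reduced, so the Co²⁺/Co couple is the cathode and Cd²⁺/Cd is the anode.
E°cell = −0.28 − (−0.41) = +0.13 V; balancing electrons gives n = 2.
ΔG° = −nFE°cell = −(2)(96485)(+0.13) J/mol = −25.1 kJ/mol.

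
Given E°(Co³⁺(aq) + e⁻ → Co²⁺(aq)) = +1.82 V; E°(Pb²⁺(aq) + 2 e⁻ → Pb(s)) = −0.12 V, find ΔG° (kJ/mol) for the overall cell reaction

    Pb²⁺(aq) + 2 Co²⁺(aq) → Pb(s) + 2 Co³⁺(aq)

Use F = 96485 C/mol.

+374 kJ/mol

In the reaction as written Pb²⁺(aq) is reduced, so the Pb²⁺/Pb couple is the cathode and Co³⁺/Co²⁺ is the anode.
E°cell = −0.12 − (+1.82) = −1.94 V; balancing electrons gives n = 2.
ΔG° = −nFE°cell = −(2)(96485)(−1.94) J/mol = +374 kJ/mol.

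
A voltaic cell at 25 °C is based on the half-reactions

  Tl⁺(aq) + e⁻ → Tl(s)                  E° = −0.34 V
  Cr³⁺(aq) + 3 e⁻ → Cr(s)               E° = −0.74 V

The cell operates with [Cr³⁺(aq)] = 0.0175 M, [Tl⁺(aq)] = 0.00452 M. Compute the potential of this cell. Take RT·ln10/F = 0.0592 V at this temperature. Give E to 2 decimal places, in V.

The Tl⁺/Tl couple has the more positive E°, so it is the cathode; Cr³⁺/Cr is the anode.
E°cell = −0.34 − (−0.74) = +0.40 V, with n = 3 electrons transferred.
For the overall reaction 3 Tl⁺(aq) + Cr(s) → 3 Tl(s) + Cr³⁺(aq), Q = [Cr³⁺(aq)] / [Tl⁺(aq)]^3 = 1.9×10^5, giving log Q = 5.278.
By the Nernst equation, E = +0.40 − (0.0592/3)·(5.278) = +0.30 V.

+0.30 V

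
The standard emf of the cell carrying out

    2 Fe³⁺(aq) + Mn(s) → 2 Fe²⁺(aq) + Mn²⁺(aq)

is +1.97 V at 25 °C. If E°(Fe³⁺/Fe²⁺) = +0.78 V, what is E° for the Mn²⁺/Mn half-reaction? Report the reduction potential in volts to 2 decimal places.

In the reaction as written the Fe³⁺/Fe²⁺ couple is reduced (cathode) and Mn²⁺/Mn is oxidized (anode), so E°cell = E°(Fe³⁺/Fe²⁺) − E°(Mn²⁺/Mn).
E°(Mn²⁺/Mn) = E°(cathode) − E°cell = +0.78 − (+1.97) = −1.19 V.

−1.19 V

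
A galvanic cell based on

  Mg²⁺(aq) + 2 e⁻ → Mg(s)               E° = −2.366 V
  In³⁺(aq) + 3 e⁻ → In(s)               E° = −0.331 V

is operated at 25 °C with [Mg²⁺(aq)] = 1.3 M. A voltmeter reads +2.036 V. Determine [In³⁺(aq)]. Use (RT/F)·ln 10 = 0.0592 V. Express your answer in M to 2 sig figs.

1.7 M

With In³⁺/In at the cathode and Mg²⁺/Mg at the anode, E°cell = −0.331 − (−2.366) = +2.035 V (n = 6).
Since E = E° − (0.0592/n)·log Q, log Q = n(E° − E)/0.0592 = −0.101.
The balanced reaction is 2 In³⁺(aq) + 3 Mg(s) → 2 In(s) + 3 Mg²⁺(aq), so Q = [Mg²⁺(aq)]^3 / [In³⁺(aq)]^2.
Substituting the known concentrations and solving, log [In³⁺(aq)] = 0.221 and [In³⁺(aq)] = 1.7 M.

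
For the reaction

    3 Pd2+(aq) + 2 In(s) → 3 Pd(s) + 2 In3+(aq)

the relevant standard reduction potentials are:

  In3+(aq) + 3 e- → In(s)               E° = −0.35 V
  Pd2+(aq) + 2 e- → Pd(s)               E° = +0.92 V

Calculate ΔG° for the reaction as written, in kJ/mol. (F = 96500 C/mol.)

−735 kJ/mol

In the reaction as written Pd2+(aq) is reduced, so the Pd²⁺/Pd couple is the cathode and In³⁺/In is the anode.
E°cell = +0.92 − (−0.35) = +1.27 V; balancing electrons gives n = 6.
ΔG° = −nFE°cell = −(6)(96500)(+1.27) J/mol = −735 kJ/mol.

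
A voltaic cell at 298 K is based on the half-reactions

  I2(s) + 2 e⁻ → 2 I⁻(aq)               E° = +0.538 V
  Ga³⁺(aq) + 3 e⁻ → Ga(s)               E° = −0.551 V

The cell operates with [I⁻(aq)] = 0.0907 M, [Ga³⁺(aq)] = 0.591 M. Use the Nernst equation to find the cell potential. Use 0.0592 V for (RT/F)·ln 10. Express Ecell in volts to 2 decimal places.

+1.16 V

The I₂/I⁻ couple has the more positive E°, so it is the cathode; Ga³⁺/Ga is the anode.
E°cell = +0.538 − (−0.551) = +1.089 V, with n = 6 electrons transferred.
Balancing gives 3 I2(s) + 2 Ga(s) → 6 I⁻(aq) + 2 Ga³⁺(aq); hence Q = [I⁻(aq)]^6·[Ga³⁺(aq)]^2 = 1.94×10^−7 (log Q = −6.711).
By the Nernst equation, E = +1.089 − (0.0592/6)·(−6.711) = +1.16 V.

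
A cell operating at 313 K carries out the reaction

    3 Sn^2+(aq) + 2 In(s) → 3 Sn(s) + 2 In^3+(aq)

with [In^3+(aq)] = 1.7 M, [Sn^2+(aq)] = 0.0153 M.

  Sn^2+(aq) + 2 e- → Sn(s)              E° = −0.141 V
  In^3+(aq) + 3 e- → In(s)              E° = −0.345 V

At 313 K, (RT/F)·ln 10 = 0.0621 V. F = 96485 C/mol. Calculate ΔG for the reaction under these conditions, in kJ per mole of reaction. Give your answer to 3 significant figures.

−82.7 kJ/mol

With Sn²⁺/Sn reduced at the cathode, E°cell = −0.141 − (−0.345) = +0.204 V and n = 6.
Q = [In^3+(aq)]^2 / [Sn^2+(aq)]^3 = 8.07×10^5, so log Q = 5.907 and E = +0.204 − (0.0621/6)(5.907) = +0.1429 V.
ΔG = −nFE = −(6)(96485)(+0.1429) J/mol = −82.7 kJ/mol.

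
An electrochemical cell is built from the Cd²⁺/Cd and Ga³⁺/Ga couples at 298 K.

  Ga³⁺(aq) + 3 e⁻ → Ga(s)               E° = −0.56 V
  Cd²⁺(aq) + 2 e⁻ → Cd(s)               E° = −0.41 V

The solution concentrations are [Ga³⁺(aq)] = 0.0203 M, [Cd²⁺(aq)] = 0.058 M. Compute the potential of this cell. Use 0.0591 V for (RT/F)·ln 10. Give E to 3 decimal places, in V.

+0.147 V

Cd²⁺/Cd is reduced (cathode, E° = −0.41 V) and Ga³⁺/Ga is oxidized (anode).
E°cell = E°cat − E°an = −0.41 − (−0.56) = +0.15 V; n = 6.
Balancing gives 3 Cd²⁺(aq) + 2 Ga(s) → 3 Cd(s) + 2 Ga³⁺(aq); hence Q = [Ga³⁺(aq)]^2 / [Cd²⁺(aq)]^3 = 2.11 (log Q = 0.325).
E = E° − (0.0591/n)·log Q = +0.15 − (0.0591/6)(0.325) = +0.147 V.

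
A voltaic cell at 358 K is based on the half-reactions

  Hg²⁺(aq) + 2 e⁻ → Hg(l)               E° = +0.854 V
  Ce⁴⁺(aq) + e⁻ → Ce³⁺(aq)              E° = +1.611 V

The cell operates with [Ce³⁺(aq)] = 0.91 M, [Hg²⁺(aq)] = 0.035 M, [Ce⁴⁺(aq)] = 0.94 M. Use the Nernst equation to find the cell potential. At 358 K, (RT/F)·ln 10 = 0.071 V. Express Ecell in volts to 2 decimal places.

The Ce⁴⁺/Ce³⁺ couple has the more positive E°, so it is the cathode; Hg²⁺/Hg is the anode.
E°cell = E°cat − E°an = +1.611 − (+0.854) = +0.757 V; n = 2.
The balanced reaction is 2 Ce⁴⁺(aq) + Hg(l) → 2 Ce³⁺(aq) + Hg²⁺(aq), so Q = ([Ce³⁺(aq)]^2·[Hg²⁺(aq)]) / [Ce⁴⁺(aq)]^2 = 0.0328 and log Q = −1.484.
By the Nernst equation, E = +0.757 − (0.071/2)·(−1.484) = +0.81 V.

+0.81 V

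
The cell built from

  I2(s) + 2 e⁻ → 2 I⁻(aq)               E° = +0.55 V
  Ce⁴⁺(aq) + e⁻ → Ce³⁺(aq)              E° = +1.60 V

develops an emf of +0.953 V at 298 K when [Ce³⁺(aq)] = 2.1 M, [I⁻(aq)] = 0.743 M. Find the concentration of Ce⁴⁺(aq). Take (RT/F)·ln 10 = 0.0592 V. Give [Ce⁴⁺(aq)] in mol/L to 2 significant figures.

0.065 M

Ce⁴⁺/Ce³⁺ is the cathode (higher E°); E°cell = +1.60 − (+0.55) = +1.05 V with n = 2.
Rearranging E = E° − (0.0592/n)·log Q gives log Q = 2(+1.05 − (+0.953))/0.0592 = 3.277.
For 2 Ce⁴⁺(aq) + 2 I⁻(aq) → 2 Ce³⁺(aq) + I2(s), the reaction quotient is Q = [Ce³⁺(aq)]^2 / ([Ce⁴⁺(aq)]^2·[I⁻(aq)]^2).
Isolating [Ce⁴⁺(aq)] in Q = 10^{3.277} yields log [Ce⁴⁺(aq)] = −1.187, i.e. 0.065 M.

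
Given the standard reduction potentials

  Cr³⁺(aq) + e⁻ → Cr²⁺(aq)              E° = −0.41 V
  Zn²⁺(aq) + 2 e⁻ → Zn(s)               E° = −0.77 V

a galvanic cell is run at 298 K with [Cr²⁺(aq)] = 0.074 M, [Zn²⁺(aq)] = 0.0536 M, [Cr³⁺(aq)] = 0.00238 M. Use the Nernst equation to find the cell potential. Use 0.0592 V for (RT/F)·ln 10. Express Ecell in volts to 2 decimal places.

Since E°(Cr³⁺/Cr²⁺) > E°(Zn²⁺/Zn), Cr³⁺/Cr²⁺ serves as the cathode.
The standard potential is −0.41 − (−0.77) = +0.36 V and the balanced reaction transfers n = 2 electrons.
The balanced reaction is 2 Cr³⁺(aq) + Zn(s) → 2 Cr²⁺(aq) + Zn²⁺(aq), so Q = ([Cr²⁺(aq)]^2·[Zn²⁺(aq)]) / [Cr³⁺(aq)]^2 = 51.8 and log Q = 1.714.
By the Nernst equation, E = +0.36 − (0.0592/2)·(1.714) = +0.31 V.

+0.31 V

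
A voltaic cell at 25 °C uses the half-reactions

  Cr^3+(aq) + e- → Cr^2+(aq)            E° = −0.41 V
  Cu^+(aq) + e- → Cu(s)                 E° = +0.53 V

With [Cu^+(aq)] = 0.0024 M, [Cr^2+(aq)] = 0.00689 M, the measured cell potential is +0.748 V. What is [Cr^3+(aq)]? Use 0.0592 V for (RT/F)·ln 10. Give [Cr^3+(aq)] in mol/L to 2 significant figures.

0.029 M

Cu⁺/Cu is the cathode (higher E°); E°cell = +0.53 − (−0.41) = +0.94 V with n = 1.
From the Nernst equation, log Q = n(E° − E)/0.0592 = 1·(+0.94 − (+0.748))/0.0592 = 3.243.
For Cu^+(aq) + Cr^2+(aq) → Cu(s) + Cr^3+(aq), the reaction quotient is Q = [Cr^3+(aq)] / ([Cu^+(aq)]·[Cr^2+(aq)]).
Isolating [Cr^3+(aq)] in Q = 10^{3.243} yields log [Cr^3+(aq)] = −1.539, i.e. 0.029 M.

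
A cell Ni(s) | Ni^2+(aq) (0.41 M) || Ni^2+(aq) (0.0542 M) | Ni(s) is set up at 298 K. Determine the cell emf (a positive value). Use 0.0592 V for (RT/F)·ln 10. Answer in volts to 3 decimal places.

0.026 V

For a concentration cell E°cell = 0, since both electrodes use the same couple.
The compartment with the higher Ni^2+(aq) concentration (0.41 M) acts as the cathode; ions are reduced there and produced at the dilute (0.0542 M) anode.
With n = 2, Ecell = −(0.0592/2)·log([dilute]/[conc]) = −(0.0592/2)·log(0.0542/0.41) = +0.026 V.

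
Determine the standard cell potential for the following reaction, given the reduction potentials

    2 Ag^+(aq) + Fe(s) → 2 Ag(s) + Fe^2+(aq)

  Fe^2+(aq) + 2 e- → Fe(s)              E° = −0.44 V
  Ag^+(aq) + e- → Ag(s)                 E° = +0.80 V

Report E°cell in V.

+1.24 V

In the reaction as written, Ag^+(aq) is reduced (cathode) and Fe^2+(aq) is produced by oxidation at the anode.
E°cell = E°(cathode) − E°(anode) = +0.80 − (−0.44) = +1.24 V.
The positive value indicates the reaction is spontaneous as written.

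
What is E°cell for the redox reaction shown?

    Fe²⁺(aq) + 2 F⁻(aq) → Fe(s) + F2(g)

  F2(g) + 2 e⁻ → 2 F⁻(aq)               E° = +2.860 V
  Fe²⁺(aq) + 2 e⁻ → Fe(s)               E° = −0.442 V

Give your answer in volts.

−3.302 V

In the reaction as written, Fe²⁺(aq) is reduced (cathode) and F2(g) is produced by oxidation at the anode.
E°cell = E°(cathode) − E°(anode) = −0.442 − (+2.860) = −3.302 V.
The negative E°cell means the reaction is non-spontaneous in the direction written.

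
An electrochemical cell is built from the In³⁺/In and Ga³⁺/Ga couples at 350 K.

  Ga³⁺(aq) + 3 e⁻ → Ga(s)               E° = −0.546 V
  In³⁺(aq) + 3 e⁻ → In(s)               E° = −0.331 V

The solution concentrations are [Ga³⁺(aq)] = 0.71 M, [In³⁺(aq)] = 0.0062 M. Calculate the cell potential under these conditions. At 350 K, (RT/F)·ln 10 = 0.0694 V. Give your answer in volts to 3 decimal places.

In³⁺/In is reduced (cathode, E° = −0.331 V) and Ga³⁺/Ga is oxidized (anode).
E°cell = −0.331 − (−0.546) = +0.215 V, with n = 3 electrons transferred.
The balanced reaction is In³⁺(aq) + Ga(s) → In(s) + Ga³⁺(aq), so Q = [Ga³⁺(aq)] / [In³⁺(aq)] = 115 and log Q = 2.059.
E = E° − (0.0694/n)·log Q = +0.215 − (0.0694/3)(2.059) = +0.167 V.

+0.167 V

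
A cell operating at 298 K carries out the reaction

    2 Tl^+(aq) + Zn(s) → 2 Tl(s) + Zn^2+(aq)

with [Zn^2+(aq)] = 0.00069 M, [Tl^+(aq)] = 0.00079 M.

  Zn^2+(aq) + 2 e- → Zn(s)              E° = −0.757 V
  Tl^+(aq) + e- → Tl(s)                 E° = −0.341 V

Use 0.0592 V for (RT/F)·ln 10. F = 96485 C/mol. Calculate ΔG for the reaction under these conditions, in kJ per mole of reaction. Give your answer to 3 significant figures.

With Tl⁺/Tl reduced at the cathode, E°cell = −0.341 − (−0.757) = +0.416 V and n = 2.
The reaction quotient is [Zn^2+(aq)] / [Tl^+(aq)]^2 = 1.11×10^3; by Nernst, E = +0.416 − (0.0592/2)(3.044) = +0.3259 V.
Then ΔG = −nFE = −2 × 96485 × +0.3259 J/mol = −62.9 kJ/mol.

−62.9 kJ/mol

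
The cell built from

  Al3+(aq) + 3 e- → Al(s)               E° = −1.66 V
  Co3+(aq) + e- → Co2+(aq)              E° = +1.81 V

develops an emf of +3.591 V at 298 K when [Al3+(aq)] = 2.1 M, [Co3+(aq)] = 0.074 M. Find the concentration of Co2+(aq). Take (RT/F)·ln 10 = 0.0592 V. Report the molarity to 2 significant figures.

With Co³⁺/Co²⁺ at the cathode and Al³⁺/Al at the anode, E°cell = +1.81 − (−1.66) = +3.47 V (n = 3).
Since E = E° − (0.0592/n)·log Q, log Q = n(E° − E)/0.0592 = −6.132.
The balanced reaction is 3 Co3+(aq) + Al(s) → 3 Co2+(aq) + Al3+(aq), so Q = ([Co2+(aq)]^3·[Al3+(aq)]) / [Co3+(aq)]^3.
Substituting the known concentrations and solving, log [Co2+(aq)] = −3.282 and [Co2+(aq)] = 0.00052 M.

0.00052 M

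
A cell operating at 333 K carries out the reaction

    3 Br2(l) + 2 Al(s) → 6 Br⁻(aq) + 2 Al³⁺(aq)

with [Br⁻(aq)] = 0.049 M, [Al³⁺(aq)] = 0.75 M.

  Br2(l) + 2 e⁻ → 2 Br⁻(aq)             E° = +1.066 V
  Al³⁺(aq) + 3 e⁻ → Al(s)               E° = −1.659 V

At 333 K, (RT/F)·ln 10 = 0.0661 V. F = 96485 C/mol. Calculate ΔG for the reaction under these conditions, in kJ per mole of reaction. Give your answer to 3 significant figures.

−1630 kJ/mol

E°cell = +1.066 − (−1.659) = +2.725 V; the balanced reaction transfers n = 6 electrons.
The reaction quotient is [Br⁻(aq)]^6·[Al³⁺(aq)]^2 = 7.79×10^−9; by Nernst, E = +2.725 − (0.0661/6)(−8.109) = +2.8143 V.
Then ΔG = −nFE = −6 × 96485 × +2.8143 J/mol = −1630 kJ/mol.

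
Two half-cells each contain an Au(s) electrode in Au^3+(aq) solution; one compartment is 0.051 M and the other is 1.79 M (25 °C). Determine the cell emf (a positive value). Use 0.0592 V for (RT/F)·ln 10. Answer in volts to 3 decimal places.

0.030 V

For a concentration cell E°cell = 0, since both electrodes use the same couple.
The compartment with the higher Au^3+(aq) concentration (1.79 M) acts as the cathode; ions are reduced there and produced at the dilute (0.051 M) anode.
With n = 3, Ecell = −(0.0592/3)·log([dilute]/[conc]) = −(0.0592/3)·log(0.051/1.79) = +0.030 V.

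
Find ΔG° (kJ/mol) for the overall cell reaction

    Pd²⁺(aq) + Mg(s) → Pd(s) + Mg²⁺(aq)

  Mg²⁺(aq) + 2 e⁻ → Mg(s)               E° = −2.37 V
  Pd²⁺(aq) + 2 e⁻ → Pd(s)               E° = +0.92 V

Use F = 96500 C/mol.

−635 kJ/mol

In the reaction as written Pd²⁺(aq) is reduced, so the Pd²⁺/Pd couple is the cathode and Mg²⁺/Mg is the anode.
E°cell = +0.92 − (−2.37) = +3.29 V; balancing electrons gives n = 2.
ΔG° = −nFE°cell = −(2)(96500)(+3.29) J/mol = −635 kJ/mol.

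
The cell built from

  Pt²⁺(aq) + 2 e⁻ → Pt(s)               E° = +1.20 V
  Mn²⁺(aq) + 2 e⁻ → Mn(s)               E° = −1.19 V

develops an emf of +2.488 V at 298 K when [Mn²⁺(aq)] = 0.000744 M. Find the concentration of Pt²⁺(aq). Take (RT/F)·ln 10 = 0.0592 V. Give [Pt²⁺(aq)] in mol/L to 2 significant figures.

1.5 M

Pt²⁺/Pt is the cathode (higher E°); E°cell = +1.20 − (−1.19) = +2.39 V with n = 2.
Since E = E° − (0.0592/n)·log Q, log Q = n(E° − E)/0.0592 = −3.311.
The balanced reaction is Pt²⁺(aq) + Mn(s) → Pt(s) + Mn²⁺(aq), so Q = [Mn²⁺(aq)] / [Pt²⁺(aq)].
Solving for the unknown gives log [Pt²⁺(aq)] = 0.183, so [Pt²⁺(aq)] ≈ 1.5 M.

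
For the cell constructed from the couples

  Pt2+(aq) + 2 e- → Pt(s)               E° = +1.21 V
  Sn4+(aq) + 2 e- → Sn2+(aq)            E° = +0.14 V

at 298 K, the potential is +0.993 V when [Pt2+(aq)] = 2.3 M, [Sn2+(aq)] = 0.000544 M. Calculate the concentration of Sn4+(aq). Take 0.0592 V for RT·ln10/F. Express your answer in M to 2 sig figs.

With Pt²⁺/Pt at the cathode and Sn⁴⁺/Sn²⁺ at the anode, E°cell = +1.21 − (+0.14) = +1.07 V (n = 2).
From the Nernst equation, log Q = n(E° − E)/0.0592 = 2·(+1.07 − (+0.993))/0.0592 = 2.601.
For Pt2+(aq) + Sn2+(aq) → Pt(s) + Sn4+(aq), the reaction quotient is Q = [Sn4+(aq)] / ([Pt2+(aq)]·[Sn2+(aq)]).
Solving for the unknown gives log [Sn4+(aq)] = −0.302, so [Sn4+(aq)] ≈ 0.50 M.

0.50 M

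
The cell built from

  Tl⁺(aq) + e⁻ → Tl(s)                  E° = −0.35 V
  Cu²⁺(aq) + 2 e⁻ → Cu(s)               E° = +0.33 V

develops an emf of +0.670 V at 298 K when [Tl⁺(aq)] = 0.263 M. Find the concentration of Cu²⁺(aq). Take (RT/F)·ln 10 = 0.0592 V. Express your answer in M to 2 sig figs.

0.032 M

With Cu²⁺/Cu at the cathode and Tl⁺/Tl at the anode, E°cell = +0.33 − (−0.35) = +0.68 V (n = 2).
Since E = E° − (0.0592/n)·log Q, log Q = n(E° − E)/0.0592 = 0.338.
For Cu²⁺(aq) + 2 Tl(s) → Cu(s) + 2 Tl⁺(aq), the reaction quotient is Q = [Tl⁺(aq)]^2 / [Cu²⁺(aq)].
Isolating [Cu²⁺(aq)] in Q = 10^{0.338} yields log [Cu²⁺(aq)] = −1.498, i.e. 0.032 M.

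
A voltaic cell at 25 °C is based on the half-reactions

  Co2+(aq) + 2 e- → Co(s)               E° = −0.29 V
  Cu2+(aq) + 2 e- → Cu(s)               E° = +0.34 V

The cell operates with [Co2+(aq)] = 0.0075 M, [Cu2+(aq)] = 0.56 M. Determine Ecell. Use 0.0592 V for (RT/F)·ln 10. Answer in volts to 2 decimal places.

Since E°(Cu²⁺/Cu) > E°(Co²⁺/Co), Cu²⁺/Cu serves as the cathode.
The standard potential is +0.34 − (−0.29) = +0.63 V and the balanced reaction transfers n = 2 electrons.
For the overall reaction Cu2+(aq) + Co(s) → Cu(s) + Co2+(aq), Q = [Co2+(aq)] / [Cu2+(aq)] = 0.0134, giving log Q = −1.873.
Applying E = E° − (RT ln10/nF)·log Q gives +0.63 − (0.0592/2)(−1.873) = +0.69 V.

+0.69 V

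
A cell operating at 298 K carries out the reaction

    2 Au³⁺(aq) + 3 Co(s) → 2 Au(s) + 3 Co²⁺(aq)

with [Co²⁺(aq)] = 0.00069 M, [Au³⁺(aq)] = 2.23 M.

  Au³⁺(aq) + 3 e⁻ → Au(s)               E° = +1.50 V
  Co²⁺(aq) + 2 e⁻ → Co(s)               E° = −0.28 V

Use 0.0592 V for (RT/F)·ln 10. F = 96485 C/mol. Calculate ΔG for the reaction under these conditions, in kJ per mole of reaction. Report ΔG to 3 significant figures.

The standard cell potential is +1.50 − (−0.28) = +1.78 V, with n = 6 electrons in the balanced equation.
Here Q = [Co²⁺(aq)]^3 / [Au³⁺(aq)]^2 = 6.61×10^−11 (log Q = −10.180), giving E = +1.78 − (0.0592/6)·(−10.180) = +1.8804 V.
Finally ΔG = −nFE = −(6)(96485 C/mol)(+1.8804 V) = −1090 kJ/mol.

−1090 kJ/mol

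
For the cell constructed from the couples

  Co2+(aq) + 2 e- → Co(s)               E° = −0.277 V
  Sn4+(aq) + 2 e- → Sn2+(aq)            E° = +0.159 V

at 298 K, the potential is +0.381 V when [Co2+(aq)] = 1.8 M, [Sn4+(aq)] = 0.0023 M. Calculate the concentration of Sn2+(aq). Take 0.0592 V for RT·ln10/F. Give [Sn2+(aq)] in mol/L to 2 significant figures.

With Sn⁴⁺/Sn²⁺ at the cathode and Co²⁺/Co at the anode, E°cell = +0.159 − (−0.277) = +0.436 V (n = 2).
Since E = E° − (0.0592/n)·log Q, log Q = n(E° − E)/0.0592 = 1.858.
The balanced reaction is Sn4+(aq) + Co(s) → Sn2+(aq) + Co2+(aq), so Q = ([Sn2+(aq)]·[Co2+(aq)]) / [Sn4+(aq)].
Solving for the unknown gives log [Sn2+(aq)] = −1.036, so [Sn2+(aq)] ≈ 0.092 M.

0.092 M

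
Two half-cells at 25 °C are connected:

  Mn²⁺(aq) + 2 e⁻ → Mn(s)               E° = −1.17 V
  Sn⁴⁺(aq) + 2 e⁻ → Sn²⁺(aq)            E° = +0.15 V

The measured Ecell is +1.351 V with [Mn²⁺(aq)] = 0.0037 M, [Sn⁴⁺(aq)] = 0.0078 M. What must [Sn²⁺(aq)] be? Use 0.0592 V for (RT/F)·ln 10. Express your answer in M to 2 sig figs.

0.19 M

The Sn⁴⁺/Sn²⁺ couple has the larger reduction potential, so it is the cathode: E°cell = +0.15 − (−1.17) = +1.32 V and n = 2.
Rearranging E = E° − (0.0592/n)·log Q gives log Q = 2(+1.32 − (+1.351))/0.0592 = −1.047.
Balancing electrons gives Sn⁴⁺(aq) + Mn(s) → Sn²⁺(aq) + Mn²⁺(aq); thus Q = ([Sn²⁺(aq)]·[Mn²⁺(aq)]) / [Sn⁴⁺(aq)].
Substituting the known concentrations and solving, log [Sn²⁺(aq)] = −0.723 and [Sn²⁺(aq)] = 0.19 M.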